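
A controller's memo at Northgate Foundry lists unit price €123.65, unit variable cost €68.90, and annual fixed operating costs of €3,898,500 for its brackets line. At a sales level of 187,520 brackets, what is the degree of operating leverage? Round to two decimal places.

1.61

Total contribution margin = 187,520 × €54.75 = €10,266,720.00.
Subtracting fixed costs: EBIT = €10,266,720.00 − €3,898,500 = €6,368,220.00.
Degree of operating leverage = €10,266,720.00 / €6,368,220.00 = 1.6122.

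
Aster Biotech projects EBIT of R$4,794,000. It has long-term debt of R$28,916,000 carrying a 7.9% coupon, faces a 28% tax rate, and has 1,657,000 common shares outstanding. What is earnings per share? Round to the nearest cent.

R$1.09

Interest = R$2,284,364.00, so EBT = R$4,794,000 − R$2,284,364.00 = R$2,509,636.00.
Net income = R$2,509,636.00 × (1 − 0.28) = R$1,806,937.92.
Per share: R$1,806,937.92 / 1,657,000 shares = R$1.09.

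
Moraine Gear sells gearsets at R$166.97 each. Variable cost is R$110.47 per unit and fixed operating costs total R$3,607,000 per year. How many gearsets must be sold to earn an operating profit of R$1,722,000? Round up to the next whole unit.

94,319 gearsets

Contribution margin per unit = R$166.97 − R$110.47 = R$56.50.
Required volume = (fixed costs + target profit) ÷ CM = (R$3,607,000 + R$1,722,000) ÷ R$56.50 = 94,318.58, so 94,319 gearsets.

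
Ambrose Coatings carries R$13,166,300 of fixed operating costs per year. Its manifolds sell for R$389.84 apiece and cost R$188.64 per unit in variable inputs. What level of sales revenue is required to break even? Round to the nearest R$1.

CM per unit = R$389.84 − R$188.64 = R$201.20; CM ratio = R$201.20 / R$389.84 = 0.5161.
Break-even sales = FC ÷ CM ratio = R$13,166,300 × R$389.84 / R$201.20 = R$25,510,688.

R$25,510,688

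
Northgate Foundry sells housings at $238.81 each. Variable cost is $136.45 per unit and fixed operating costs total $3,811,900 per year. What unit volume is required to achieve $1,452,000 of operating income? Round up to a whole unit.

51,426 housings

Unit CM = price − variable cost = $238.81 − $136.45 = $102.36.
Required volume = (fixed costs + target profit) ÷ CM = ($3,811,900 + $1,452,000) ÷ $102.36 = 51,425.36, so 51,426 housings.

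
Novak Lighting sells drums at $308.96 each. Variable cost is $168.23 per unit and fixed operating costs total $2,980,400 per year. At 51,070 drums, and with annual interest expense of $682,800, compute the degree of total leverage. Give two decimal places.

2.04

At 51,070 units, contribution = 51,070 × $140.73 = $7,187,081.10.
EBIT = $7,187,081.10 − $2,980,400 = $4,206,681.10. Interest = $682,800.00.
DOL = $7,187,081.10 ÷ $4,206,681.10 = 1.7085; DFL = $4,206,681.10 ÷ $3,523,881.10 = 1.1938.
DCL = DOL × DFL = 1.7085 × 1.1938 = 2.0396.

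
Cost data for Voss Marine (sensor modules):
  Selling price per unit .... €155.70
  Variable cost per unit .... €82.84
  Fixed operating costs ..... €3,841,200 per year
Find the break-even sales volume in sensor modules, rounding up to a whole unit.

Contribution margin per unit = €155.70 − €82.84 = €72.86.
Break-even Q = €3,841,200 / €72.86 = 52,720.29 → 52,721 sensor modules.

52,721 sensor modules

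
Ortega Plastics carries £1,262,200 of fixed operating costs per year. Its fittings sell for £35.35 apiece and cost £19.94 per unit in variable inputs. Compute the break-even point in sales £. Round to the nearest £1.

£2,895,443

Contribution margin per unit = £35.35 − £19.94 = £15.41, a CM ratio of £15.41 ÷ £35.35 = 0.4359.
Break-even revenue = fixed costs × price ÷ CM = £1,262,200 × £35.35 ÷ £15.41 = £2,895,443.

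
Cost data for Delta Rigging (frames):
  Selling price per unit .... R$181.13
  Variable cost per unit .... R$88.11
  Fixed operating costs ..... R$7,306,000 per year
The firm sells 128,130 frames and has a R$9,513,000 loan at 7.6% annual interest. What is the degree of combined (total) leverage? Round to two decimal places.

3.06

Total contribution margin = 128,130 × R$93.02 = R$11,918,652.60.
EBIT = R$11,918,652.60 − R$7,306,000 = R$4,612,652.60. Interest = R$722,988.00.
DOL = R$11,918,652.60 ÷ R$4,612,652.60 = 2.5839; DFL = R$4,612,652.60 ÷ R$3,889,664.60 = 1.1859.
DCL = DOL × DFL = 2.5839 × 1.1859 = 3.0642.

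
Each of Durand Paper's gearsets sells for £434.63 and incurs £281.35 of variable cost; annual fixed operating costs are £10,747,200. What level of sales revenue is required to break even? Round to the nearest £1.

Contribution margin per unit = £434.63 − £281.35 = £153.28, a CM ratio of £153.28 ÷ £434.63 = 0.3527.
Break-even sales = FC ÷ CM ratio = £10,747,200 × £434.63 / £153.28 = £30,474,005.

£30,474,005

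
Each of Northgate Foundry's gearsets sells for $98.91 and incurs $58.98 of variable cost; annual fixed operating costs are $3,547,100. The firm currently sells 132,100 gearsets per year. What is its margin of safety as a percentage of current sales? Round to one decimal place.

32.8%

Each unit contributes $98.91 − $58.98 = $39.93. Break-even units = $3,547,100 ÷ $39.93 = 88,832.96; break-even revenue = 88,832.96 × $98.91 = $8,786,467.84.
Current sales = 132,100 × $98.91 = $13,066,011.00.
Margin of safety = ($13,066,011.00 − $8,786,467.84) ÷ $13,066,011.00 = 32.8%.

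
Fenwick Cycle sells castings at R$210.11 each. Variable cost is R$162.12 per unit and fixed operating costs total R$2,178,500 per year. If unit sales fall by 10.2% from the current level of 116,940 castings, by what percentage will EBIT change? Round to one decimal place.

At 116,940 units, contribution = 116,940 × R$47.99 = R$5,611,950.60.
Subtracting fixed costs: EBIT = R$5,611,950.60 − R$2,178,500 = R$3,433,450.60.
So DOL = total CM / EBIT = R$5,611,950.60 / R$3,433,450.60 = 1.6345.
Operating income changes by 1.6345 × -10.2% = -16.7%.

-16.7%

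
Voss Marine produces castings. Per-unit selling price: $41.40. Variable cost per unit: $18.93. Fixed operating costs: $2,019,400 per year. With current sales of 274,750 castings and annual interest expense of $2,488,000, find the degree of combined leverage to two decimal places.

Total contribution margin = 274,750 × $22.47 = $6,173,632.50.
Subtracting fixed costs: EBIT = $6,173,632.50 − $2,019,400 = $4,154,232.50. Interest = $2,488,000.00.
DOL = $6,173,632.50 ÷ $4,154,232.50 = 1.4861; DFL = $4,154,232.50 ÷ $1,666,232.50 = 2.4932.
DCL = DOL × DFL = 1.4861 × 2.4932 = 3.7051.

3.71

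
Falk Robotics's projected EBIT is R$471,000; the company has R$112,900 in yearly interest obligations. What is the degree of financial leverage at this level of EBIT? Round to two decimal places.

Annual interest charges come to R$112,900.00.
Degree of financial leverage = EBIT / (EBIT − interest) = R$471,000 / R$358,100.00 = 1.3153.

1.32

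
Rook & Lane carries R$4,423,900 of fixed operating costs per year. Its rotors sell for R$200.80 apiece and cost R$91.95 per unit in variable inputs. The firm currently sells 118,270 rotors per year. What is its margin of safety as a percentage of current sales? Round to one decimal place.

65.6%

Unit CM = price − variable cost = R$200.80 − R$91.95 = R$108.85. Break-even units = R$4,423,900 ÷ R$108.85 = 40,642.17; break-even revenue = 40,642.17 × R$200.80 = R$8,160,947.36.
Actual sales revenue = 118,270 × R$200.80 = R$23,748,616.00.
Margin of safety = (R$23,748,616.00 − R$8,160,947.36) ÷ R$23,748,616.00 = 65.6%.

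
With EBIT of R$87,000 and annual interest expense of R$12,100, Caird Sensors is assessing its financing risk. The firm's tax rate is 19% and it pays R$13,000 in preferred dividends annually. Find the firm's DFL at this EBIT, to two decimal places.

Interest = R$12,100.00.
Preferred dividends grossed up pre-tax: R$13,000 / (1 − 0.19) = R$16,049.38.
DFL = EBIT ÷ [EBIT − I − D_p/(1−t)] = R$87,000 ÷ [R$87,000 − R$12,100.00 − R$16,049.38] = R$87,000 ÷ R$58,850.62 = 1.4783.

1.48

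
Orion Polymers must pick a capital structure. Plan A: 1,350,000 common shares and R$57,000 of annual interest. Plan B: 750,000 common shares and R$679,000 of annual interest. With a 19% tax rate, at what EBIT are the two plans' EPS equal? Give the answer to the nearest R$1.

R$1,456,500

At indifference, (EBIT − 57,000)(1 − t)/1,350,000 = (EBIT − 679,000)(1 − t)/750,000.
The (1 − t) factor cancels: (EBIT − 57,000) × 750,000 = (EBIT − 679,000) × 1,350,000.
Solving, EBIT = (679,000·1,350,000 − 57,000·750,000) / (1,350,000 − 750,000) = 873,900,000,000 / 600,000 = 1,456,500.00.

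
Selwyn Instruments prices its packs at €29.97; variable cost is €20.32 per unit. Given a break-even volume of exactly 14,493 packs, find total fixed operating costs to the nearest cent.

€139,857.45

Unit CM = price − variable cost = €29.97 − €20.32 = €9.65.
Since BE = FC / CM, FC = 14,493 × €9.65 = €139,857.45.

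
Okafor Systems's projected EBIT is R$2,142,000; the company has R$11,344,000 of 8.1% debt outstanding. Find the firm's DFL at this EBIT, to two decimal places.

1.75

Annual interest charges come to R$918,864.00.
DFL = EBIT ÷ (EBIT − I) = R$2,142,000 ÷ (R$2,142,000 − R$918,864.00) = R$2,142,000 ÷ R$1,223,136.00 = 1.7512.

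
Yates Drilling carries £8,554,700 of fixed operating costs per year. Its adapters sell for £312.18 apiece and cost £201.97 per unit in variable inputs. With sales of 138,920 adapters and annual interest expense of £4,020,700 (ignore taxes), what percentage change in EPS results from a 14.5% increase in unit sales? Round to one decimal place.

+81.2%

Total contribution margin = 138,920 × £110.21 = £15,310,373.20.
Subtracting fixed costs: EBIT = £15,310,373.20 − £8,554,700 = £6,755,673.20.
Interest = £4,020,700.00, so EBIT − I = £2,734,973.20.
Degree of combined leverage = contribution ÷ (EBIT − I) = £15,310,373.20 ÷ £2,734,973.20 = 5.5980.
%ΔEPS = DCL × %ΔSales = 5.5980 × +14.5% = +81.2%.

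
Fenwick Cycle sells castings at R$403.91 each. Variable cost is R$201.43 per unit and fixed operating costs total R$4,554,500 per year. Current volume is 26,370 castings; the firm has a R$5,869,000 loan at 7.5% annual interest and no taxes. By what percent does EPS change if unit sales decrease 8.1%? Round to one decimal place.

Total contribution margin = 26,370 × R$202.48 = R$5,339,397.60.
Subtracting fixed costs: EBIT = R$5,339,397.60 − R$4,554,500 = R$784,897.60.
Interest = R$440,175.00, so EBIT − I = R$344,722.60.
Degree of combined leverage = contribution ÷ (EBIT − I) = R$5,339,397.60 ÷ R$344,722.60 = 15.4890.
%ΔEPS = DCL × %ΔSales = 15.4890 × -8.1% = -125.5%.

-125.5%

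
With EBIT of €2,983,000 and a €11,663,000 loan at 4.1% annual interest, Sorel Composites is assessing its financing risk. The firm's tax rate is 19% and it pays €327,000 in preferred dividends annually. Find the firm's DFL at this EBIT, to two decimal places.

1.42

Annual interest charges come to €478,183.00.
Preferred dividends grossed up pre-tax: €327,000 / (1 − 0.19) = €403,703.70.
DFL = EBIT ÷ [EBIT − I − D_p/(1−t)] = €2,983,000 ÷ [€2,983,000 − €478,183.00 − €403,703.70] = €2,983,000 ÷ €2,101,113.30 = 1.4197.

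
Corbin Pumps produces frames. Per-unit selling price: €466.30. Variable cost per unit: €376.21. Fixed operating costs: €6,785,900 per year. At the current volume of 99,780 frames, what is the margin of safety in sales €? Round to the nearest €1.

Contribution margin per unit = €466.30 − €376.21 = €90.09. Break-even units = €6,785,900 ÷ €90.09 = 75,323.57; break-even revenue = 75,323.57 × €466.30 = €35,123,378.51.
Actual sales revenue = 99,780 × €466.30 = €46,527,414.00.
Margin of safety = €46,527,414.00 − €35,123,378.51 = €11,404,035.

€11,404,035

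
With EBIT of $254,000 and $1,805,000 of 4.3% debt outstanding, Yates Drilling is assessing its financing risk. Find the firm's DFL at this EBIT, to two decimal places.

1.44

Interest = $77,615.00.
Degree of financial leverage = EBIT / (EBIT − interest) = $254,000 / $176,385.00 = 1.4400.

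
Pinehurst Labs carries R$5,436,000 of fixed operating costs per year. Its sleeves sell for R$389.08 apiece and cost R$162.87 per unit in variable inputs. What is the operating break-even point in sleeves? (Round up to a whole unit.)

Contribution margin per unit = R$389.08 − R$162.87 = R$226.21.
Break-even volume = fixed costs ÷ CM per unit = R$5,436,000 ÷ R$226.21 = 24,030.77, so 24,031 sleeves.

24,031 sleeves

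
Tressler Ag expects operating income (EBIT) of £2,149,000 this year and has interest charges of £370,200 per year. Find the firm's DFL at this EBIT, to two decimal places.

1.21

Annual interest charges come to £370,200.00.
DFL = EBIT ÷ (EBIT − I) = £2,149,000 ÷ (£2,149,000 − £370,200.00) = £2,149,000 ÷ £1,778,800.00 = 1.2081.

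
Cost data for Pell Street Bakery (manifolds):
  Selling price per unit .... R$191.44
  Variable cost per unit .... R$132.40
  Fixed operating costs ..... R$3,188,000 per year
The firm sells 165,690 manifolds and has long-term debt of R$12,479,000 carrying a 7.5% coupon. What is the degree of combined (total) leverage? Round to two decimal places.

Total contribution margin = 165,690 × R$59.04 = R$9,782,337.60.
EBIT = R$9,782,337.60 − R$3,188,000 = R$6,594,337.60. Interest = R$935,925.00.
DOL = R$9,782,337.60 ÷ R$6,594,337.60 = 1.4834; DFL = R$6,594,337.60 ÷ R$5,658,412.60 = 1.1654.
DCL = DOL × DFL = 1.4834 × 1.1654 = 1.7288.

1.73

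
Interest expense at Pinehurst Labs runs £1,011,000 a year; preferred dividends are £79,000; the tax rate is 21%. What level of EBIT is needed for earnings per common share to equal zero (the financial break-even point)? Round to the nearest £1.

Preferred dividends are paid after tax, so their pre-tax equivalent is £79,000 ÷ (1 − 0.21) = £100,000.00.
EPS = 0 when EBIT covers interest plus the pre-tax preferred burden: £1,011,000 + £100,000.00 = £1,111,000.00.

£1,111,000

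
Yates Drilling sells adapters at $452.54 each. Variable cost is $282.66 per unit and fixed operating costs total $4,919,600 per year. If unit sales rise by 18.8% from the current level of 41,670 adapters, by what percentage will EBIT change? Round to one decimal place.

Total contribution margin = 41,670 × $169.88 = $7,078,899.60.
EBIT = $7,078,899.60 − $4,919,600 = $2,159,299.60.
DOL = contribution ÷ EBIT = $7,078,899.60 ÷ $2,159,299.60 = 3.2783.
So EBIT moves 3.2783 × (+18.8%) = +61.6%.

+61.6%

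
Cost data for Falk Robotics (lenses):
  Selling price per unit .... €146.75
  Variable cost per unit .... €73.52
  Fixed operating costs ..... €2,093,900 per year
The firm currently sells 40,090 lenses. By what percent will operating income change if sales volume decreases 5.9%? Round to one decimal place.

Total contribution margin = 40,090 × €73.23 = €2,935,790.70.
Operating income = contribution − fixed costs = €2,935,790.70 − €2,093,900 = €841,890.70.
So DOL = total CM / EBIT = €2,935,790.70 / €841,890.70 = 3.4871.
Operating income changes by 3.4871 × -5.9% = -20.6%.

-20.6%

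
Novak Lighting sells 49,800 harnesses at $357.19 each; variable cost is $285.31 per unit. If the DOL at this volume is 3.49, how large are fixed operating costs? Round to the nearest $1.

$2,553,944

Total contribution margin = 49,800 × $71.88 = $3,579,624.00.
Since DOL = CM ÷ EBIT, EBIT = $3,579,624.00 ÷ 3.49 = $1,025,680.23.
And FC = contribution − EBIT = $3,579,624.00 − $1,025,680.23 = $2,553,944.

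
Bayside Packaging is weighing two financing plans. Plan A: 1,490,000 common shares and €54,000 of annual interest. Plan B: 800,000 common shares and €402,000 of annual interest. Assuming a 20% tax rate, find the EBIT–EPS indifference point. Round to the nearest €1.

Set EPS_A = EPS_B: (EBIT − €54,000)(1 − 0.20) ÷ 1,490,000 = (EBIT − €402,000)(1 − 0.20) ÷ 800,000.
The (1 − t) factor cancels: (EBIT − 54,000) × 800,000 = (EBIT − 402,000) × 1,490,000.
Solving, EBIT = (402,000·1,490,000 − 54,000·800,000) / (1,490,000 − 800,000) = 555,780,000,000 / 690,000 = 805,478.26.

€805,478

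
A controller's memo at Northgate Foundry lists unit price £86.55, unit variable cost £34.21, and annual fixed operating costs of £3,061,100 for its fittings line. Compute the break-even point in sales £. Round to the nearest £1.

£5,061,869

CM per unit = £86.55 − £34.21 = £52.34; CM ratio = £52.34 / £86.55 = 0.6047.
Break-even revenue = fixed costs × price ÷ CM = £3,061,100 × £86.55 ÷ £52.34 = £5,061,869.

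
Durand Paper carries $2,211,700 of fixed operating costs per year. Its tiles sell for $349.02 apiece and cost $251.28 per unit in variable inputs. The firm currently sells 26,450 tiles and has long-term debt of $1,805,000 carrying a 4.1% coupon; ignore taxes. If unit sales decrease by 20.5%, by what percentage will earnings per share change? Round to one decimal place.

-176.9%

At 26,450 units, contribution = 26,450 × $97.74 = $2,585,223.00.
Subtracting fixed costs: EBIT = $2,585,223.00 − $2,211,700 = $373,523.00.
Interest = $74,005.00, so EBIT − I = $299,518.00.
DCL = total CM / (EBIT − I) = $2,585,223.00 / $299,518.00 = 8.6313.
EPS therefore changes by 8.6313 × (-20.5%) = -176.9%.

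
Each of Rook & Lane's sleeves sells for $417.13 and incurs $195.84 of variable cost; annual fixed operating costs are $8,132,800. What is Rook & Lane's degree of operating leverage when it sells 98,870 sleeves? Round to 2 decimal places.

Contribution at this volume is 98,870 × $221.29 = $21,878,942.30.
Subtracting fixed costs: EBIT = $21,878,942.30 − $8,132,800 = $13,746,142.30.
So DOL = total CM / EBIT = $21,878,942.30 / $13,746,142.30 = 1.5916.

1.59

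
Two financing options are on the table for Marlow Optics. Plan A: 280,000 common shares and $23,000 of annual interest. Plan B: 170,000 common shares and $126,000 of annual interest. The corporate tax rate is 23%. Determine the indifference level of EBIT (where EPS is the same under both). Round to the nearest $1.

Set EPS_A = EPS_B: (EBIT − $23,000)(1 − 0.23) ÷ 280,000 = (EBIT − $126,000)(1 − 0.23) ÷ 170,000.
Cancelling (1 − t) and cross-multiplying: 170,000·(EBIT − 23,000) = 280,000·(EBIT − 126,000).
EBIT × (280,000 − 170,000) = 126,000 × 280,000 − 23,000 × 170,000 = 31,370,000,000, so EBIT = 31,370,000,000 ÷ 110,000 = 285,181.82.

$285,182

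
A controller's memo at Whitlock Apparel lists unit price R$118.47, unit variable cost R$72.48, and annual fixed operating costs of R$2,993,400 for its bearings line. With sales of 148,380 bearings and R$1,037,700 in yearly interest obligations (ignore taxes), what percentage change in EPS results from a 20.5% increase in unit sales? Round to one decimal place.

+50.1%

Total contribution margin = 148,380 × R$45.99 = R$6,823,996.20.
Subtracting fixed costs: EBIT = R$6,823,996.20 − R$2,993,400 = R$3,830,596.20.
Interest = R$1,037,700.00, so EBIT − I = R$2,792,896.20.
DCL = total CM / (EBIT − I) = R$6,823,996.20 / R$2,792,896.20 = 2.4433.
%ΔEPS = DCL × %ΔSales = 2.4433 × +20.5% = +50.1%.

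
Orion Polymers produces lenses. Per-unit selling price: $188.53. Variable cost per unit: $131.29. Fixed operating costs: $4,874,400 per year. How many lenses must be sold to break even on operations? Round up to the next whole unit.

85,158 lenses

Unit CM = price − variable cost = $188.53 − $131.29 = $57.24.
Break-even volume = fixed costs ÷ CM per unit = $4,874,400 ÷ $57.24 = 85,157.23, so 85,158 lenses.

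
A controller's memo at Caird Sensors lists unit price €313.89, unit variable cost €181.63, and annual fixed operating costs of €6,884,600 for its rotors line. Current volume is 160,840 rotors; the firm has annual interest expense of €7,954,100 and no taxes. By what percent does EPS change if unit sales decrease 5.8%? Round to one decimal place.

-19.2%

Contribution at this volume is 160,840 × €132.26 = €21,272,698.40.
Operating income = contribution − fixed costs = €21,272,698.40 − €6,884,600 = €14,388,098.40.
Interest = €7,954,100.00, so EBIT − I = €6,433,998.40.
Degree of combined leverage = contribution ÷ (EBIT − I) = €21,272,698.40 ÷ €6,433,998.40 = 3.3063.
%ΔEPS = DCL × %ΔSales = 3.3063 × -5.8% = -19.2%.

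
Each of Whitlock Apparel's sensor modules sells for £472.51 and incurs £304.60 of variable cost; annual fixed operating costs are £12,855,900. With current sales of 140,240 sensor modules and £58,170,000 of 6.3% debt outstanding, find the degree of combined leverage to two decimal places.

3.35

Total contribution margin = 140,240 × £167.91 = £23,547,698.40.
EBIT = £23,547,698.40 − £12,855,900 = £10,691,798.40. Interest = £3,664,710.00, so EBIT − I = £7,027,088.40.
Degree of total leverage = total CM / (EBIT − interest) = £23,547,698.40 / £7,027,088.40 = 3.3510.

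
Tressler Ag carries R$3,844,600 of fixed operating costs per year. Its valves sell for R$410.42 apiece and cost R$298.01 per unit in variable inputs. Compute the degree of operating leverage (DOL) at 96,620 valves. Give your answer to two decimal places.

1.55

Contribution at this volume is 96,620 × R$112.41 = R$10,861,054.20.
Subtracting fixed costs: EBIT = R$10,861,054.20 − R$3,844,600 = R$7,016,454.20.
Degree of operating leverage = R$10,861,054.20 / R$7,016,454.20 = 1.5479.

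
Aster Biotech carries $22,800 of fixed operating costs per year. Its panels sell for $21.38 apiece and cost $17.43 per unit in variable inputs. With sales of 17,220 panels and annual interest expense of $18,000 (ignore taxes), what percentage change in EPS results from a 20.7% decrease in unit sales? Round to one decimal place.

Total contribution margin = 17,220 × $3.95 = $68,019.00.
Subtracting fixed costs: EBIT = $68,019.00 − $22,800 = $45,219.00.
After interest of $18,000.00, pre-tax earnings = $27,219.00.
Degree of combined leverage = contribution ÷ (EBIT − I) = $68,019.00 ÷ $27,219.00 = 2.4990.
%ΔEPS = DCL × %ΔSales = 2.4990 × -20.7% = -51.7%.

-51.7%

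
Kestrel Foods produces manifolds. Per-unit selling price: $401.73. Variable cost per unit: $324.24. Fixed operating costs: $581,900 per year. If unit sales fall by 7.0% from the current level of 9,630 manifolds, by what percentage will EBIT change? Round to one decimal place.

Total contribution margin = 9,630 × $77.49 = $746,228.70.
Operating income = contribution − fixed costs = $746,228.70 − $581,900 = $164,328.70.
Degree of operating leverage = $746,228.70 / $164,328.70 = 4.5411.
Operating income changes by 4.5411 × -7.0% = -31.8%.

-31.8%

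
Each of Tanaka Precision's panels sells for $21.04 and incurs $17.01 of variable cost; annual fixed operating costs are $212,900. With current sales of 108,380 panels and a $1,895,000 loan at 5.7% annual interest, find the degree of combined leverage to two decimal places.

3.77

Contribution at this volume is 108,380 × $4.03 = $436,771.40.
Operating income = contribution − fixed costs = $436,771.40 − $212,900 = $223,871.40. Interest = $108,015.00.
DOL = $436,771.40 ÷ $223,871.40 = 1.9510; DFL = $223,871.40 ÷ $115,856.40 = 1.9323.
Combined leverage = 1.9510 × 1.9323 = 3.7699.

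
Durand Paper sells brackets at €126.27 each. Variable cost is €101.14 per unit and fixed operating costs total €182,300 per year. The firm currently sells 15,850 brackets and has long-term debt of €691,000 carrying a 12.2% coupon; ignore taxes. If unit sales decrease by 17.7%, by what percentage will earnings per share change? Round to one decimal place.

-53.5%

Contribution at this volume is 15,850 × €25.13 = €398,310.50.
Operating income = contribution − fixed costs = €398,310.50 − €182,300 = €216,010.50.
After interest of €84,302.00, pre-tax earnings = €131,708.50.
Degree of combined leverage = contribution ÷ (EBIT − I) = €398,310.50 ÷ €131,708.50 = 3.0242.
EPS therefore changes by 3.0242 × (-17.7%) = -53.5%.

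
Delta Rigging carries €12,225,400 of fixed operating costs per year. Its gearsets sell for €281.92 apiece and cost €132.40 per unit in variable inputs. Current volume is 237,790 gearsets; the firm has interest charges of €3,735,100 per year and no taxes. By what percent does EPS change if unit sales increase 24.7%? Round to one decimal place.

+44.8%

Total contribution margin = 237,790 × €149.52 = €35,554,360.80.
Subtracting fixed costs: EBIT = €35,554,360.80 − €12,225,400 = €23,328,960.80.
Interest = €3,735,100.00, so EBIT − I = €19,593,860.80.
Degree of combined leverage = contribution ÷ (EBIT − I) = €35,554,360.80 ÷ €19,593,860.80 = 1.8146.
%ΔEPS = DCL × %ΔSales = 1.8146 × +24.7% = +44.8%.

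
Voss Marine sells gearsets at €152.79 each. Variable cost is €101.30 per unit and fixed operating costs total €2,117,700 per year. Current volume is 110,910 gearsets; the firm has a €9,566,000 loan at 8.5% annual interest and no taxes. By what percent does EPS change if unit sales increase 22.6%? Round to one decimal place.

+46.4%

Contribution at this volume is 110,910 × €51.49 = €5,710,755.90.
Subtracting fixed costs: EBIT = €5,710,755.90 − €2,117,700 = €3,593,055.90.
After interest of €813,110.00, pre-tax earnings = €2,779,945.90.
DCL = total CM / (EBIT − I) = €5,710,755.90 / €2,779,945.90 = 2.0543.
%ΔEPS = DCL × %ΔSales = 2.0543 × +22.6% = +46.4%.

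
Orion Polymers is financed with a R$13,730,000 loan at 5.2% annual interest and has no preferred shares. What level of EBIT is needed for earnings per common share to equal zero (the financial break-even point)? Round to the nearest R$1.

Annual interest = 5.2% × R$13,730,000 = R$713,960.00.
With no preferred dividends, EPS = 0 when EBIT exactly covers interest, so the financial break-even EBIT is R$713,960.00.

R$713,960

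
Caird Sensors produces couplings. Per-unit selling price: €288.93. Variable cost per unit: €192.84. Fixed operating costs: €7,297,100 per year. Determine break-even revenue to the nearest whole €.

€21,941,421

CM per unit = €288.93 − €192.84 = €96.09; CM ratio = €96.09 / €288.93 = 0.3326.
Break-even sales = FC ÷ CM ratio = €7,297,100 × €288.93 / €96.09 = €21,941,421.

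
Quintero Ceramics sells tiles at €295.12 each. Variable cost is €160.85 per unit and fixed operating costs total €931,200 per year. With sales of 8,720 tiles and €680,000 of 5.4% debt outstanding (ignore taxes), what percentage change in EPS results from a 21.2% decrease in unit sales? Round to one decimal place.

Total contribution margin = 8,720 × €134.27 = €1,170,834.40.
EBIT = €1,170,834.40 − €931,200 = €239,634.40.
After interest of €36,720.00, pre-tax earnings = €202,914.40.
Degree of combined leverage = contribution ÷ (EBIT − I) = €1,170,834.40 ÷ €202,914.40 = 5.7701.
%ΔEPS = DCL × %ΔSales = 5.7701 × -21.2% = -122.3%.

-122.3%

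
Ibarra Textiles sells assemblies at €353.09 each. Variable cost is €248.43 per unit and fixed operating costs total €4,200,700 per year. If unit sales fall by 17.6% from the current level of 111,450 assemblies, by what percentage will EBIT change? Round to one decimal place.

At 111,450 units, contribution = 111,450 × €104.66 = €11,664,357.00.
Subtracting fixed costs: EBIT = €11,664,357.00 − €4,200,700 = €7,463,657.00.
Degree of operating leverage = €11,664,357.00 / €7,463,657.00 = 1.5628.
Operating income changes by 1.5628 × -17.6% = -27.5%.

-27.5%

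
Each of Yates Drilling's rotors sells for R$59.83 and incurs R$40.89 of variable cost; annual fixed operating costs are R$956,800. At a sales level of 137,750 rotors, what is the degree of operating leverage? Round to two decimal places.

Total contribution margin = 137,750 × R$18.94 = R$2,608,985.00.
EBIT = R$2,608,985.00 − R$956,800 = R$1,652,185.00.
Degree of operating leverage = R$2,608,985.00 / R$1,652,185.00 = 1.5791.

1.58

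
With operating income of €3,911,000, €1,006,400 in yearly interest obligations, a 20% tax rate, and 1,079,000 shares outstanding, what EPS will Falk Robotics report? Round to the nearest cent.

Pre-tax income = €3,911,000 − €1,006,400.00 = €2,904,600.00.
After tax at 20%: net income = €2,904,600.00 × 0.80 = €2,323,680.00.
EPS = €2,323,680.00 ÷ 1,079,000 = €2.15.

€2.15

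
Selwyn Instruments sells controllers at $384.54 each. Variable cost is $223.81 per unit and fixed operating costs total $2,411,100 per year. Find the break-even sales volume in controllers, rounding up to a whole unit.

Contribution margin per unit = $384.54 − $223.81 = $160.73.
Break-even volume = fixed costs ÷ CM per unit = $2,411,100 ÷ $160.73 = 15,000.93, so 15,001 controllers.

15,001 controllers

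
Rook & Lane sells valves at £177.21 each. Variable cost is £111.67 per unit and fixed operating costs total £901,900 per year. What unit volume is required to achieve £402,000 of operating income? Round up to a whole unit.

19,895 valves

Each unit contributes £177.21 − £111.67 = £65.54.
Required volume = (fixed costs + target profit) ÷ CM = (£901,900 + £402,000) ÷ £65.54 = 19,894.72, so 19,895 valves.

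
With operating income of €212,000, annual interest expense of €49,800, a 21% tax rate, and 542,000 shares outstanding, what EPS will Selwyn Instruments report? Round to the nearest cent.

€0.24

Pre-tax income = €212,000 − €49,800.00 = €162,200.00.
After tax at 21%: net income = €162,200.00 × 0.79 = €128,138.00.
Per share: €128,138.00 / 542,000 shares = €0.24.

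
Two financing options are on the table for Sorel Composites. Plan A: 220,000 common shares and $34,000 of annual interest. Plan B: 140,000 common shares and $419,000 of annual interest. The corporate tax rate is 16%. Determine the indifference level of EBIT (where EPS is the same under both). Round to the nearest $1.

$1,092,750

Set EPS_A = EPS_B: (EBIT − $34,000)(1 − 0.16) ÷ 220,000 = (EBIT − $419,000)(1 − 0.16) ÷ 140,000.
Cancelling (1 − t) and cross-multiplying: 140,000·(EBIT − 34,000) = 220,000·(EBIT − 419,000).
EBIT × (220,000 − 140,000) = 419,000 × 220,000 − 34,000 × 140,000 = 87,420,000,000, so EBIT = 87,420,000,000 ÷ 80,000 = 1,092,750.00.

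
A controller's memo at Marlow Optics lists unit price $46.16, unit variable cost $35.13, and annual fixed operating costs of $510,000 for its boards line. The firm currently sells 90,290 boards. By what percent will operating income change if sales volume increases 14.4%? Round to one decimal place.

At 90,290 units, contribution = 90,290 × $11.03 = $995,898.70.
Subtracting fixed costs: EBIT = $995,898.70 − $510,000 = $485,898.70.
So DOL = total CM / EBIT = $995,898.70 / $485,898.70 = 2.0496.
Operating income changes by 2.0496 × +14.4% = +29.5%.

+29.5%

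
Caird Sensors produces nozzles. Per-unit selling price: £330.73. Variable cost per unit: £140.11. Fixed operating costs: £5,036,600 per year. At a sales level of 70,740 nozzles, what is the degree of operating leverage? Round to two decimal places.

1.60

At 70,740 units, contribution = 70,740 × £190.62 = £13,484,458.80.
Operating income = contribution − fixed costs = £13,484,458.80 − £5,036,600 = £8,447,858.80.
DOL = contribution ÷ EBIT = £13,484,458.80 ÷ £8,447,858.80 = 1.5962.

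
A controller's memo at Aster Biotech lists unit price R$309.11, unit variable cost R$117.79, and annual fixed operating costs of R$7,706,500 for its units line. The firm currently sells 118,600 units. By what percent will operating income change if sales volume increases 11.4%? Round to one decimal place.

At 118,600 units, contribution = 118,600 × R$191.32 = R$22,690,552.00.
Operating income = contribution − fixed costs = R$22,690,552.00 − R$7,706,500 = R$14,984,052.00.
Degree of operating leverage = R$22,690,552.00 / R$14,984,052.00 = 1.5143.
So EBIT moves 1.5143 × (+11.4%) = +17.3%.

+17.3%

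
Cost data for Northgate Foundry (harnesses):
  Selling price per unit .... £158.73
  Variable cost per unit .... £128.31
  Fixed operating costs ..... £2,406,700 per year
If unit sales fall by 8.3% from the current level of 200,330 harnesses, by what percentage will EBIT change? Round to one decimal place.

Total contribution margin = 200,330 × £30.42 = £6,094,038.60.
EBIT = £6,094,038.60 − £2,406,700 = £3,687,338.60.
So DOL = total CM / EBIT = £6,094,038.60 / £3,687,338.60 = 1.6527.
%ΔEBIT = DOL × %ΔSales = 1.6527 × -8.3% = -13.7%.

-13.7%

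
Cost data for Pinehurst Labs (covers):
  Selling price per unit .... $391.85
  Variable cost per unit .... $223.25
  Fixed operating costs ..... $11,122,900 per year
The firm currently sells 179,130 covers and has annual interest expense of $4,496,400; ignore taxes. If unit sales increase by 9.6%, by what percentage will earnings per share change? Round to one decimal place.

Contribution at this volume is 179,130 × $168.60 = $30,201,318.00.
Operating income = contribution − fixed costs = $30,201,318.00 − $11,122,900 = $19,078,418.00.
Interest = $4,496,400.00, so EBIT − I = $14,582,018.00.
DCL = total CM / (EBIT − I) = $30,201,318.00 / $14,582,018.00 = 2.0711.
%ΔEPS = DCL × %ΔSales = 2.0711 × +9.6% = +19.9%.

+19.9%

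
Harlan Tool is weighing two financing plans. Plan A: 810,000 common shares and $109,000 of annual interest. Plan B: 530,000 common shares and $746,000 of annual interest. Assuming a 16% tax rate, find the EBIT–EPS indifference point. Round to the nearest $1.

At indifference, (EBIT − 109,000)(1 − t)/810,000 = (EBIT − 746,000)(1 − t)/530,000.
The (1 − t) factor cancels: (EBIT − 109,000) × 530,000 = (EBIT − 746,000) × 810,000.
Solving, EBIT = (746,000·810,000 − 109,000·530,000) / (810,000 − 530,000) = 546,490,000,000 / 280,000 = 1,951,750.00.

$1,951,750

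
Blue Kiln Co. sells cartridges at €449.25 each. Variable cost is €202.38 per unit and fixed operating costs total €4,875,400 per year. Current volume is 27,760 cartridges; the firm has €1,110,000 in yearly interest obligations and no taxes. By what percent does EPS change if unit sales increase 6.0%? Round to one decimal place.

+47.4%

At 27,760 units, contribution = 27,760 × €246.87 = €6,853,111.20.
EBIT = €6,853,111.20 − €4,875,400 = €1,977,711.20.
After interest of €1,110,000.00, pre-tax earnings = €867,711.20.
Degree of combined leverage = contribution ÷ (EBIT − I) = €6,853,111.20 ÷ €867,711.20 = 7.8979.
EPS therefore changes by 7.8979 × (+6.0%) = +47.4%.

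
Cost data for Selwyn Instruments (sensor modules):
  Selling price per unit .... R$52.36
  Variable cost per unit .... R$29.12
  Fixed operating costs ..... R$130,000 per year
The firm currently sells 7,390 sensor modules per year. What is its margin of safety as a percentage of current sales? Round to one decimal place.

Each unit contributes R$52.36 − R$29.12 = R$23.24. Break-even units = R$130,000 ÷ R$23.24 = 5,593.80; break-even revenue = 5,593.80 × R$52.36 = R$292,891.57.
Current sales = 7,390 × R$52.36 = R$386,940.40.
Margin of safety = (R$386,940.40 − R$292,891.57) ÷ R$386,940.40 = 24.3%.

24.3%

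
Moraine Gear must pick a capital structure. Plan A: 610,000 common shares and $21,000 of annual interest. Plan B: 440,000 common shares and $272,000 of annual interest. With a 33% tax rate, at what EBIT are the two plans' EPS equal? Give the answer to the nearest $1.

$921,647

Set EPS_A = EPS_B: (EBIT − $21,000)(1 − 0.33) ÷ 610,000 = (EBIT − $272,000)(1 − 0.33) ÷ 440,000.
The (1 − t) factor cancels: (EBIT − 21,000) × 440,000 = (EBIT − 272,000) × 610,000.
Solving, EBIT = (272,000·610,000 − 21,000·440,000) / (610,000 − 440,000) = 156,680,000,000 / 170,000 = 921,647.06.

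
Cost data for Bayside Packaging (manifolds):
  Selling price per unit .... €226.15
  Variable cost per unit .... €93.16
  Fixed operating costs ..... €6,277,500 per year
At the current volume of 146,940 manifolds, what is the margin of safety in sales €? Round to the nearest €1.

€22,555,568

Unit CM = price − variable cost = €226.15 − €93.16 = €132.99. Break-even units = €6,277,500 ÷ €132.99 = 47,202.80; break-even revenue = 47,202.80 × €226.15 = €10,674,912.59.
Actual sales revenue = 146,940 × €226.15 = €33,230,481.00.
Margin of safety = €33,230,481.00 − €10,674,912.59 = €22,555,568.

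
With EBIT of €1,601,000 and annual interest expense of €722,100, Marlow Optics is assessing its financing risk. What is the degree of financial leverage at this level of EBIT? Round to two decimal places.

1.82

Interest = €722,100.00.
Degree of financial leverage = EBIT / (EBIT − interest) = €1,601,000 / €878,900.00 = 1.8216.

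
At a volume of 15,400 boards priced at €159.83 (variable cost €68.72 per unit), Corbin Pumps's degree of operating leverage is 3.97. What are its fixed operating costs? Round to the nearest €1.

€1,049,670

At 15,400 units, contribution = 15,400 × €91.11 = €1,403,094.00.
DOL = contribution / EBIT, so EBIT = €1,403,094.00 / 3.97 = €353,424.18.
And FC = contribution − EBIT = €1,403,094.00 − €353,424.18 = €1,049,670.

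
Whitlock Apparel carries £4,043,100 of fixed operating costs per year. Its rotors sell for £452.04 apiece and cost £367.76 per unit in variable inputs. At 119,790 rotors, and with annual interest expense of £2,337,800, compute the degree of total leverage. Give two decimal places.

At 119,790 units, contribution = 119,790 × £84.28 = £10,095,901.20.
Subtracting fixed costs: EBIT = £10,095,901.20 − £4,043,100 = £6,052,801.20. Interest = £2,337,800.00, so EBIT − I = £3,715,001.20.
DCL = contribution ÷ (EBIT − I) = £10,095,901.20 ÷ £3,715,001.20 = 2.7176.

2.72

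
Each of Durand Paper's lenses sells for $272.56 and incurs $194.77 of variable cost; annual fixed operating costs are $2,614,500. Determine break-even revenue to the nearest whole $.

CM per unit = $272.56 − $194.77 = $77.79; CM ratio = $77.79 / $272.56 = 0.2854.
Break-even revenue = fixed costs × price ÷ CM = $2,614,500 × $272.56 ÷ $77.79 = $9,160,665.

$9,160,665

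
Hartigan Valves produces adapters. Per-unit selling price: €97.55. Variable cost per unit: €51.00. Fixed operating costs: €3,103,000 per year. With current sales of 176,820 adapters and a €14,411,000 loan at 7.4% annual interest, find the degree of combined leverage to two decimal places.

Contribution at this volume is 176,820 × €46.55 = €8,230,971.00.
EBIT = €8,230,971.00 − €3,103,000 = €5,127,971.00. Interest = €1,066,414.00.
DOL = €8,230,971.00 ÷ €5,127,971.00 = 1.6051; DFL = €5,127,971.00 ÷ €4,061,557.00 = 1.2626.
DCL = DOL × DFL = 1.6051 × 1.2626 = 2.0266.

2.03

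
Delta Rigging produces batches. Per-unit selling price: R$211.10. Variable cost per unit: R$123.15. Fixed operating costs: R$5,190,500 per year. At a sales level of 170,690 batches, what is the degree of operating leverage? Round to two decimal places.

At 170,690 units, contribution = 170,690 × R$87.95 = R$15,012,185.50.
EBIT = R$15,012,185.50 − R$5,190,500 = R$9,821,685.50.
So DOL = total CM / EBIT = R$15,012,185.50 / R$9,821,685.50 = 1.5285.

1.53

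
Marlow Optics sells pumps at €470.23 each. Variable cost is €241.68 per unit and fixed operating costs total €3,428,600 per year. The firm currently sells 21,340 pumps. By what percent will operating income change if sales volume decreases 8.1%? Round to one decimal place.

Total contribution margin = 21,340 × €228.55 = €4,877,257.00.
Subtracting fixed costs: EBIT = €4,877,257.00 − €3,428,600 = €1,448,657.00.
Degree of operating leverage = €4,877,257.00 / €1,448,657.00 = 3.3667.
%ΔEBIT = DOL × %ΔSales = 3.3667 × -8.1% = -27.3%.

-27.3%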